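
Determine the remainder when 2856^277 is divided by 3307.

By square-and-multiply:
2856^1 ≡ 2856 (mod 3307)
2856^2 ≡ 2856^2 = 8156736 ≡ 1674 (mod 3307)
2856^4 ≡ 1674^2 = 2802276 ≡ 1247 (mod 3307)
2856^8 ≡ 1247^2 = 1555009 ≡ 719 (mod 3307)
2856^16 ≡ 719^2 = 516961 ≡ 1069 (mod 3307)
2856^32 ≡ 1069^2 = 1142761 ≡ 1846 (mod 3307)
2856^64 ≡ 1846^2 = 3407716 ≡ 1506 (mod 3307)
2856^128 ≡ 1506^2 = 2268036 ≡ 2741 (mod 3307)
2856^256 ≡ 2741^2 = 7513081 ≡ 2884 (mod 3307)
2856^277 = 2856^256 × 2856^16 × 2856^4 × 2856^1 ≡ 2884 × 1069 × 1247 × 2856 (mod 3307).
Accumulate the product:
2884 × 1069 = 3082996 ≡ 872
872 × 1247 = 1087384 ≡ 2688
2688 × 2856 = 7676928 ≡ 1381

1381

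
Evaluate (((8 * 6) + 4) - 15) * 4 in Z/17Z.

8 * 6 = 48 ≡ 14 (mod 17)
14 + 4 = 18 ≡ 1 (mod 17)
1 - 15 = -14 ≡ 3 (mod 17)
3 * 4 = 12

12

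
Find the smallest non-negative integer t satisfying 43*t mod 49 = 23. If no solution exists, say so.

37

gcd(43, 49) = 1, so a unique solution mod 49 exists.
43⁻¹ ≡ 8 (mod 49).
t ≡ 8*23 ≡ 37 (mod 49).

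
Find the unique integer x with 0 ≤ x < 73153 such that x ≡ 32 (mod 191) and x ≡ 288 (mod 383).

48546

191⁻¹ mod 383: 191·381 ≡ 1 (mod 383), so 191⁻¹ ≡ 381.
x = 32 + 191·((288 − 32)·381 mod 383) = 32 + 191·254 = 48546.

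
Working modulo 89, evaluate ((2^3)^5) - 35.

(2)^3 ≡ 8 (mod 89)
(8)^5 ≡ 16 (mod 89)
16 - 35 = -19 ≡ 70 (mod 89)

70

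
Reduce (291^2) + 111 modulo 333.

210

(291)^2 ≡ 99 (mod 333)
99 + 111 = 210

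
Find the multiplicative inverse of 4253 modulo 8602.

4749

Run the extended Euclidean algorithm:
8602 = 2*4253 + 96
4253 = 44*96 + 29
96 = 3*29 + 9
29 = 3*9 + 2
9 = 4*2 + 1
2 = 2*1 + 0
gcd(4253, 8602) = 1, so the inverse exists.
Bézout: 1 = 1905*8602 − 3853*4253.
So 4253⁻¹ ≡ −3853 ≡ 4749 (mod 8602).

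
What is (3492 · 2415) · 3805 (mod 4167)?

3492 · 2415 = 8433180 ≡ 3339 (mod 4167)
3339 · 3805 = 12704895 ≡ 3879 (mod 4167)

3879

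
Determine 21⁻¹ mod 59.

59 = 2·21 + 17
21 = 1·17 + 4
17 = 4·4 + 1
4 = 4·1 + 0
gcd(21, 59) = 1, so the inverse exists.
Back-substitute for 1:
1 = 1·17 − 4·4
  = −4·21 + 5·17
  = 5·59 − 14·21
So 21⁻¹ ≡ −14 ≡ 45 (mod 59).

45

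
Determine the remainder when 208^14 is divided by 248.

224

Using repeated squaring:
14 in binary is 1110, i.e. 14 = 8 + 4 + 2.
208^1 ≡ 208 (mod 248)
208^2 ≡ 208^2 = 43264 ≡ 112 (mod 248)
208^4 ≡ 112^2 = 12544 ≡ 144 (mod 248)
208^8 ≡ 144^2 = 20736 ≡ 152 (mod 248)
208^14 = 208^8 · 208^4 · 208^2 ≡ 152 · 144 · 112 (mod 248).
Accumulate the product:
152 · 144 = 21888 ≡ 64
64 · 112 = 7168 ≡ 224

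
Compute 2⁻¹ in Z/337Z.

Apply the Euclidean algorithm and back-substitute:
337 = 168*2 + 1
2 = 2*1 + 0
gcd(2, 337) = 1, so the inverse exists.
Bézout: 1 = 1*337 − 168*2.
So 2⁻¹ ≡ −168 ≡ 169 (mod 337).

169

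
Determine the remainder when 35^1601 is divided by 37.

Compute successive squares:
1601 in binary is 11001000001, i.e. 1601 = 1024 + 512 + 64 + 1.
35^1 ≡ 35 (mod 37)
35^2 ≡ 35^2 = 1225 ≡ 4 (mod 37)
35^4 ≡ 4^2 = 16 (mod 37)
35^8 ≡ 16^2 = 256 ≡ 34 (mod 37)
35^16 ≡ 34^2 = 1156 ≡ 9 (mod 37)
35^32 ≡ 9^2 = 81 ≡ 7 (mod 37)
35^64 ≡ 7^2 = 49 ≡ 12 (mod 37)
35^128 ≡ 12^2 = 144 ≡ 33 (mod 37)
35^256 ≡ 33^2 = 1089 ≡ 16 (mod 37)
35^512 ≡ 16^2 = 256 ≡ 34 (mod 37)
35^1024 ≡ 34^2 = 1156 ≡ 9 (mod 37)
35^1601 = 35^1024 * 35^512 * 35^64 * 35^1 ≡ 9 * 34 * 12 * 35 (mod 37).
Accumulate the product:
9 * 34 = 306 ≡ 10
10 * 12 = 120 ≡ 9
9 * 35 = 315 ≡ 19

19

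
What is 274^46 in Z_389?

By square-and-multiply:
274^1 ≡ 274 (mod 389)
274^2 ≡ 274^2 = 75076 ≡ 388 (mod 389)
274^4 ≡ 388^2 = 150544 ≡ 1 (mod 389)
274^8 ≡ 1^2 = 1 (mod 389)
274^16 ≡ 1^2 = 1 (mod 389)
274^32 ≡ 1^2 = 1 (mod 389)
274^46 = 274^32 × 274^8 × 274^4 × 274^2 ≡ 1 × 1 × 1 × 388 (mod 389).
Accumulate the product:
1 × 1 = 1
1 × 1 = 1
1 × 388 = 388

388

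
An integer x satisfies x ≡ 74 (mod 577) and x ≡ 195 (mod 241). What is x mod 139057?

109127

577⁻¹ mod 241: 577×137 ≡ 1 (mod 241), so 577⁻¹ ≡ 137.
x = 74 + 577×((195 − 74)×137 mod 241) = 74 + 577×189 = 109127.
Check: 109127 mod 577 = 74, 109127 mod 241 = 195. ✓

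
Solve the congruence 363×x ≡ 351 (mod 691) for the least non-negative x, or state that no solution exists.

gcd(363, 691) = 1, so a unique solution mod 691 exists.
363⁻¹ ≡ 158 (mod 691).
x ≡ 158×351 ≡ 178 (mod 691).

178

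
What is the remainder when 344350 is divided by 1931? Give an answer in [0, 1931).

632

344350 = 178·1931 + 632, so 344350 ≡ 632 (mod 1931).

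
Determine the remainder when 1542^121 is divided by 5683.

Compute successive squares:
121 in binary is 1111001, i.e. 121 = 64 + 32 + 16 + 8 + 1.
1542^1 ≡ 1542 (mod 5683)
1542^2 ≡ 1542^2 = 2377764 ≡ 2270 (mod 5683)
1542^4 ≡ 2270^2 = 5152900 ≡ 4102 (mod 5683)
1542^8 ≡ 4102^2 = 16826404 ≡ 4724 (mod 5683)
1542^16 ≡ 4724^2 = 22316176 ≡ 4718 (mod 5683)
1542^32 ≡ 4718^2 = 22259524 ≡ 4896 (mod 5683)
1542^64 ≡ 4896^2 = 23970816 ≡ 5605 (mod 5683)
1542^121 = 1542^64 · 1542^32 · 1542^16 · 1542^8 · 1542^1 ≡ 5605 · 4896 · 4718 · 4724 · 1542 (mod 5683).
Accumulate the product:
5605 · 4896 = 27442080 ≡ 4556
4556 · 4718 = 21495208 ≡ 2102
2102 · 4724 = 9929848 ≡ 1647
1647 · 1542 = 2539674 ≡ 5056

5056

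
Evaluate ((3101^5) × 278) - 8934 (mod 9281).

(3101)^5 ≡ 4747 (mod 9281)
4747 × 278 = 1319666 ≡ 1764 (mod 9281)
1764 - 8934 = -7170 ≡ 2111 (mod 9281)

2111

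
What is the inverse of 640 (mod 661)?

By the extended Euclidean algorithm:
661 = 1*640 + 21
640 = 30*21 + 10
21 = 2*10 + 1
10 = 10*1 + 0
gcd(640, 661) = 1, so the inverse exists.
Back-substitute for 1:
1 = 1*21 − 2*10
  = −2*640 + 61*21
  = 61*661 − 63*640
So 640⁻¹ ≡ −63 ≡ 598 (mod 661).

598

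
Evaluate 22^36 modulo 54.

Using repeated squaring:
22^1 ≡ 22 (mod 54)
22^2 ≡ 22^2 = 484 ≡ 52 (mod 54)
22^4 ≡ 52^2 = 2704 ≡ 4 (mod 54)
22^8 ≡ 4^2 = 16 (mod 54)
22^16 ≡ 16^2 = 256 ≡ 40 (mod 54)
22^32 ≡ 40^2 = 1600 ≡ 34 (mod 54)
22^36 = 22^32 × 22^4 ≡ 34 × 4 (mod 54).
34 × 4 = 136 ≡ 28 (mod 54).

28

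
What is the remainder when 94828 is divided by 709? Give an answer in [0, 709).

94828 = 133*709 + 531, so 94828 ≡ 531 (mod 709).

531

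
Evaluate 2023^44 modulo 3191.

Compute successive squares:
44 in binary is 101100, i.e. 44 = 32 + 8 + 4.
2023^1 ≡ 2023 (mod 3191)
2023^2 ≡ 2023^2 = 4092529 ≡ 1667 (mod 3191)
2023^4 ≡ 1667^2 = 2778889 ≡ 2719 (mod 3191)
2023^8 ≡ 2719^2 = 7392961 ≡ 2605 (mod 3191)
2023^16 ≡ 2605^2 = 6786025 ≡ 1959 (mod 3191)
2023^32 ≡ 1959^2 = 3837681 ≡ 2099 (mod 3191)
2023^44 = 2023^32 × 2023^8 × 2023^4 ≡ 2099 × 2605 × 2719 (mod 3191).
Accumulate the product:
2099 × 2605 = 5467895 ≡ 1712
1712 × 2719 = 4654928 ≡ 2450

2450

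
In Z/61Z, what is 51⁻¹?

61 = 1·51 + 10
51 = 5·10 + 1
10 = 10·1 + 0
gcd(51, 61) = 1, so the inverse exists.
Bézout: 1 = −5·61 + 6·51.
So 51⁻¹ ≡ 6 (mod 61).

6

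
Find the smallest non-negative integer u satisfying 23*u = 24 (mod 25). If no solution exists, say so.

13

gcd(23, 25) = 1, so a unique solution mod 25 exists.
23⁻¹ ≡ 12 (mod 25).
u ≡ 12*24 ≡ 13 (mod 25).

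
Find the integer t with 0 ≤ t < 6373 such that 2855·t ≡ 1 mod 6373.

By the extended Euclidean algorithm:
6373 = 2*2855 + 663
2855 = 4*663 + 203
663 = 3*203 + 54
203 = 3*54 + 41
54 = 1*41 + 13
41 = 3*13 + 2
13 = 6*2 + 1
2 = 2*1 + 0
gcd(2855, 6373) = 1, so the inverse exists.
Bézout: 1 = 1322*6373 − 2951*2855.
So 2855⁻¹ ≡ −2951 ≡ 3422 (mod 6373).

3422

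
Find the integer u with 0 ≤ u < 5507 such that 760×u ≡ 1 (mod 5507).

2297

5507 = 7*760 + 187
760 = 4*187 + 12
187 = 15*12 + 7
12 = 1*7 + 5
7 = 1*5 + 2
5 = 2*2 + 1
2 = 2*1 + 0
gcd(760, 5507) = 1, so the inverse exists.
Back-substitute for 1:
1 = 1*5 − 2*2
  = −2*7 + 3*5
  = 3*12 − 5*7
  = −5*187 + 78*12
  = 78*760 − 317*187
  = −317*5507 + 2297*760
So 760⁻¹ ≡ 2297 (mod 5507).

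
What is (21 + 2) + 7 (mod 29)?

21 + 2 = 23
23 + 7 = 30 ≡ 1 (mod 29)

1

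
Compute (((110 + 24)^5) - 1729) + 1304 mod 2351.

110 + 24 = 134
(134)^5 ≡ 862 (mod 2351)
862 - 1729 = -867 ≡ 1484 (mod 2351)
1484 + 1304 = 2788 ≡ 437 (mod 2351)

437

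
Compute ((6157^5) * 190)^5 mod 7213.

(6157)^5 ≡ 4705 (mod 7213)
4705 * 190 = 893950 ≡ 6751 (mod 7213)
(6751)^5 ≡ 4230 (mod 7213)

4230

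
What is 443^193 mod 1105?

443

Compute successive squares:
193 in binary is 11000001, i.e. 193 = 128 + 64 + 1.
443^1 ≡ 443 (mod 1105)
443^2 ≡ 443^2 = 196249 ≡ 664 (mod 1105)
443^4 ≡ 664^2 = 440896 ≡ 1 (mod 1105)
443^8 ≡ 1^2 = 1 (mod 1105)
443^16 ≡ 1^2 = 1 (mod 1105)
443^32 ≡ 1^2 = 1 (mod 1105)
443^64 ≡ 1^2 = 1 (mod 1105)
443^128 ≡ 1^2 = 1 (mod 1105)
443^193 = 443^128 * 443^64 * 443^1 ≡ 1 * 1 * 443 (mod 1105).
Accumulate the product:
1 * 1 = 1
1 * 443 = 443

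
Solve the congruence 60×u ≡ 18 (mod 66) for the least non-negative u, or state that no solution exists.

gcd(60, 66) = 6, and 6 | 18, so solutions exist.
Divide through by 6: 10×u ≡ 3 (mod 11).
10⁻¹ ≡ 10 (mod 11).
u ≡ 10×3 ≡ 8 (mod 11).
The smallest non-negative solution is u = 8.

8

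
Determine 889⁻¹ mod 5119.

3000

By the extended Euclidean algorithm:
5119 = 5*889 + 674
889 = 1*674 + 215
674 = 3*215 + 29
215 = 7*29 + 12
29 = 2*12 + 5
12 = 2*5 + 2
5 = 2*2 + 1
2 = 2*1 + 0
gcd(889, 5119) = 1, so the inverse exists.
Bézout: 1 = 368*5119 − 2119*889.
So 889⁻¹ ≡ −2119 ≡ 3000 (mod 5119).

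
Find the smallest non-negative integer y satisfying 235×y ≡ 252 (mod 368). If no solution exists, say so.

gcd(235, 368) = 1, so a unique solution mod 368 exists.
235⁻¹ ≡ 83 (mod 368).
y ≡ 83×252 ≡ 308 (mod 368).

308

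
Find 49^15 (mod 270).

19

By square-and-multiply:
15 in binary is 1111, i.e. 15 = 8 + 4 + 2 + 1.
49^1 ≡ 49 (mod 270)
49^2 ≡ 49^2 = 2401 ≡ 241 (mod 270)
49^4 ≡ 241^2 = 58081 ≡ 31 (mod 270)
49^8 ≡ 31^2 = 961 ≡ 151 (mod 270)
49^15 = 49^8 * 49^4 * 49^2 * 49^1 ≡ 151 * 31 * 241 * 49 (mod 270).
Accumulate the product:
151 * 31 = 4681 ≡ 91
91 * 241 = 21931 ≡ 61
61 * 49 = 2989 ≡ 19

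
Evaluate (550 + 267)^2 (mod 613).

545

550 + 267 = 817 ≡ 204 (mod 613)
(204)^2 ≡ 545 (mod 613)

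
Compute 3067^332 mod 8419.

3189

Using repeated squaring:
332 in binary is 101001100, i.e. 332 = 256 + 64 + 8 + 4.
3067^1 ≡ 3067 (mod 8419)
3067^2 ≡ 3067^2 = 9406489 ≡ 2466 (mod 8419)
3067^4 ≡ 2466^2 = 6081156 ≡ 2638 (mod 8419)
3067^8 ≡ 2638^2 = 6959044 ≡ 4950 (mod 8419)
3067^16 ≡ 4950^2 = 24502500 ≡ 3210 (mod 8419)
3067^32 ≡ 3210^2 = 10304100 ≡ 7663 (mod 8419)
3067^64 ≡ 7663^2 = 58721569 ≡ 7463 (mod 8419)
3067^128 ≡ 7463^2 = 55696369 ≡ 4684 (mod 8419)
3067^256 ≡ 4684^2 = 21939856 ≡ 8361 (mod 8419)
3067^332 = 3067^256 * 3067^64 * 3067^8 * 3067^4 ≡ 8361 * 7463 * 4950 * 2638 (mod 8419).
Accumulate the product:
8361 * 7463 = 62398143 ≡ 4934
4934 * 4950 = 24423300 ≡ 8200
8200 * 2638 = 21631600 ≡ 3189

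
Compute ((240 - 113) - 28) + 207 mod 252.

54

240 - 113 = 127
127 - 28 = 99
99 + 207 = 306 ≡ 54 (mod 252)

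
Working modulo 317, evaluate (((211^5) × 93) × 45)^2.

7

(211)^5 ≡ 30 (mod 317)
30 × 93 = 2790 ≡ 254 (mod 317)
254 × 45 = 11430 ≡ 18 (mod 317)
(18)^2 ≡ 7 (mod 317)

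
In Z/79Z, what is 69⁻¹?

79 = 1*69 + 10
69 = 6*10 + 9
10 = 1*9 + 1
9 = 9*1 + 0
gcd(69, 79) = 1, so the inverse exists.
Back-substitute for 1:
1 = 1*10 − 1*9
  = −1*69 + 7*10
  = 7*79 − 8*69
So 69⁻¹ ≡ −8 ≡ 71 (mod 79).

71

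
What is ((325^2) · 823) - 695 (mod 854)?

20

(325)^2 ≡ 583 (mod 854)
583 · 823 = 479809 ≡ 715 (mod 854)
715 - 695 = 20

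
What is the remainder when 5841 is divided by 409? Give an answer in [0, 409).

115

5841 = 14*409 + 115, so 5841 ≡ 115 (mod 409).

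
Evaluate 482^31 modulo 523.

79

Using repeated squaring:
482^1 ≡ 482 (mod 523)
482^2 ≡ 482^2 = 232324 ≡ 112 (mod 523)
482^4 ≡ 112^2 = 12544 ≡ 515 (mod 523)
482^8 ≡ 515^2 = 265225 ≡ 64 (mod 523)
482^16 ≡ 64^2 = 4096 ≡ 435 (mod 523)
482^31 = 482^16 * 482^8 * 482^4 * 482^2 * 482^1 ≡ 435 * 64 * 515 * 112 * 482 (mod 523).
Accumulate the product:
435 * 64 = 27840 ≡ 121
121 * 515 = 62315 ≡ 78
78 * 112 = 8736 ≡ 368
368 * 482 = 177376 ≡ 79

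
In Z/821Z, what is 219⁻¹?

15

By the extended Euclidean algorithm:
821 = 3×219 + 164
219 = 1×164 + 55
164 = 2×55 + 54
55 = 1×54 + 1
54 = 54×1 + 0
gcd(219, 821) = 1, so the inverse exists.
Back-substitute for 1:
1 = 1×55 − 1×54
  = −1×164 + 3×55
  = 3×219 − 4×164
  = −4×821 + 15×219
So 219⁻¹ ≡ 15 (mod 821).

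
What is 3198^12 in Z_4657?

3198^1 ≡ 3198 (mod 4657)
3198^2 ≡ 3198^2 = 10227204 ≡ 432 (mod 4657)
3198^4 ≡ 432^2 = 186624 ≡ 344 (mod 4657)
3198^8 ≡ 344^2 = 118336 ≡ 1911 (mod 4657)
3198^12 = 3198^8 * 3198^4 ≡ 1911 * 344 (mod 4657).
1911 * 344 = 657384 ≡ 747 (mod 4657).

747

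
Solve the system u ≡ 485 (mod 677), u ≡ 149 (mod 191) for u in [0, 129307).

677⁻¹ mod 191: 677·90 ≡ 1 (mod 191), so 677⁻¹ ≡ 90.
u = 485 + 677·((149 − 485)·90 mod 191) = 485 + 677·129 = 87818.

87818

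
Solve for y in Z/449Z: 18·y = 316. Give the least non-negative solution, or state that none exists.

gcd(18, 449) = 1, so a unique solution mod 449 exists.
18⁻¹ ≡ 25 (mod 449).
y ≡ 25·316 ≡ 267 (mod 449).

267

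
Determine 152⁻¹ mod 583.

Apply the Euclidean algorithm and back-substitute:
583 = 3·152 + 127
152 = 1·127 + 25
127 = 5·25 + 2
25 = 12·2 + 1
2 = 2·1 + 0
gcd(152, 583) = 1, so the inverse exists.
Back-substitute for 1:
1 = 1·25 − 12·2
  = −12·127 + 61·25
  = 61·152 − 73·127
  = −73·583 + 280·152
So 152⁻¹ ≡ 280 (mod 583).

280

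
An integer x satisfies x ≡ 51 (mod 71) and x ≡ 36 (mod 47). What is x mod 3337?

1258

71⁻¹ mod 47: 71·2 ≡ 1 (mod 47), so 71⁻¹ ≡ 2.
x = 51 + 71·((36 − 51)·2 mod 47) = 51 + 71·17 = 1258.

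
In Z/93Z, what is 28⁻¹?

10

93 = 3×28 + 9
28 = 3×9 + 1
9 = 9×1 + 0
gcd(28, 93) = 1, so the inverse exists.
Bézout: 1 = −3×93 + 10×28.
So 28⁻¹ ≡ 10 (mod 93).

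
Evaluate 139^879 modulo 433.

256

Compute successive squares:
139^1 ≡ 139 (mod 433)
139^2 ≡ 139^2 = 19321 ≡ 269 (mod 433)
139^4 ≡ 269^2 = 72361 ≡ 50 (mod 433)
139^8 ≡ 50^2 = 2500 ≡ 335 (mod 433)
139^16 ≡ 335^2 = 112225 ≡ 78 (mod 433)
139^32 ≡ 78^2 = 6084 ≡ 22 (mod 433)
139^64 ≡ 22^2 = 484 ≡ 51 (mod 433)
139^128 ≡ 51^2 = 2601 ≡ 3 (mod 433)
139^256 ≡ 3^2 = 9 (mod 433)
139^512 ≡ 9^2 = 81 (mod 433)
139^879 = 139^512 * 139^256 * 139^64 * 139^32 * 139^8 * 139^4 * 139^2 * 139^1 ≡ 81 * 9 * 51 * 22 * 335 * 50 * 269 * 139 (mod 433).
Accumulate the product:
81 * 9 = 729 ≡ 296
296 * 51 = 15096 ≡ 374
374 * 22 = 8228 ≡ 1
1 * 335 = 335
335 * 50 = 16750 ≡ 296
296 * 269 = 79624 ≡ 385
385 * 139 = 53515 ≡ 256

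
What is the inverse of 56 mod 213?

By the extended Euclidean algorithm:
213 = 3·56 + 45
56 = 1·45 + 11
45 = 4·11 + 1
11 = 11·1 + 0
gcd(56, 213) = 1, so the inverse exists.
Back-substitute for 1:
1 = 1·45 − 4·11
  = −4·56 + 5·45
  = 5·213 − 19·56
So 56⁻¹ ≡ −19 ≡ 194 (mod 213).

194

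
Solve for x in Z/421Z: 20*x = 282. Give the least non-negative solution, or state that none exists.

393

gcd(20, 421) = 1, so a unique solution mod 421 exists.
20⁻¹ ≡ 400 (mod 421).
x ≡ 400*282 ≡ 393 (mod 421).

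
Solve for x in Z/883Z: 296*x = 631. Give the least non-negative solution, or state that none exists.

202

gcd(296, 883) = 1, so a unique solution mod 883 exists.
296⁻¹ ≡ 707 (mod 883).
x ≡ 707*631 ≡ 202 (mod 883).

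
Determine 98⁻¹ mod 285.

32

Apply the Euclidean algorithm and back-substitute:
285 = 2×98 + 89
98 = 1×89 + 9
89 = 9×9 + 8
9 = 1×8 + 1
8 = 8×1 + 0
gcd(98, 285) = 1, so the inverse exists.
Back-substitute for 1:
1 = 1×9 − 1×8
  = −1×89 + 10×9
  = 10×98 − 11×89
  = −11×285 + 32×98
So 98⁻¹ ≡ 32 (mod 285).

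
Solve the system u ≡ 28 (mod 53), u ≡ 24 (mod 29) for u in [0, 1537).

53⁻¹ mod 29: 53·23 ≡ 1 (mod 29), so 53⁻¹ ≡ 23.
u = 28 + 53·((24 − 28)·23 mod 29) = 28 + 53·24 = 1300.
Check: 1300 mod 53 = 28, 1300 mod 29 = 24. ✓

1300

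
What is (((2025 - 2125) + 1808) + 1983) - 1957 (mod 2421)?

1734

2025 - 2125 = -100 ≡ 2321 (mod 2421)
2321 + 1808 = 4129 ≡ 1708 (mod 2421)
1708 + 1983 = 3691 ≡ 1270 (mod 2421)
1270 - 1957 = -687 ≡ 1734 (mod 2421)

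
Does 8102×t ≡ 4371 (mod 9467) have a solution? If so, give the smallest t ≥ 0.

gcd(8102, 9467) = 1, so a unique solution mod 9467 exists.
8102⁻¹ ≡ 4841 (mod 9467).
t ≡ 4841×4371 ≡ 1266 (mod 9467).

1266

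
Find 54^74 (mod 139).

74 in binary is 1001010, i.e. 74 = 64 + 8 + 2.
54^1 ≡ 54 (mod 139)
54^2 ≡ 54^2 = 2916 ≡ 136 (mod 139)
54^4 ≡ 136^2 = 18496 ≡ 9 (mod 139)
54^8 ≡ 9^2 = 81 (mod 139)
54^16 ≡ 81^2 = 6561 ≡ 28 (mod 139)
54^32 ≡ 28^2 = 784 ≡ 89 (mod 139)
54^64 ≡ 89^2 = 7921 ≡ 137 (mod 139)
54^74 = 54^64 × 54^8 × 54^2 ≡ 137 × 81 × 136 (mod 139).
Accumulate the product:
137 × 81 = 11097 ≡ 116
116 × 136 = 15776 ≡ 69

69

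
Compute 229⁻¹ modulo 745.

Apply the Euclidean algorithm and back-substitute:
745 = 3·229 + 58
229 = 3·58 + 55
58 = 1·55 + 3
55 = 18·3 + 1
3 = 3·1 + 0
gcd(229, 745) = 1, so the inverse exists.
Back-substitute for 1:
1 = 1·55 − 18·3
  = −18·58 + 19·55
  = 19·229 − 75·58
  = −75·745 + 244·229
So 229⁻¹ ≡ 244 (mod 745).

244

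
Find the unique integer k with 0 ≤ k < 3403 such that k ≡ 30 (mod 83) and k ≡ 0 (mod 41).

943

83⁻¹ mod 41: 83·1 ≡ 1 (mod 41), so 83⁻¹ ≡ 1.
k = 30 + 83·((0 − 30)·1 mod 41) = 30 + 83·11 = 943.
Check: 943 mod 83 = 30, 943 mod 41 = 0. ✓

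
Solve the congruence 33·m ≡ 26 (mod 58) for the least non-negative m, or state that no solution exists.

gcd(33, 58) = 1, so a unique solution mod 58 exists.
33⁻¹ ≡ 51 (mod 58).
m ≡ 51·26 ≡ 50 (mod 58).

50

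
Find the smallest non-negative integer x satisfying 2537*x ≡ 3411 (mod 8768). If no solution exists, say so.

3803

gcd(2537, 8768) = 1, so a unique solution mod 8768 exists.
2537⁻¹ ≡ 2713 (mod 8768).
x ≡ 2713*3411 ≡ 3803 (mod 8768).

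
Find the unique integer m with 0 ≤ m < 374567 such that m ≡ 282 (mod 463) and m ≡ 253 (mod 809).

131311

463⁻¹ mod 809: 463×325 ≡ 1 (mod 809), so 463⁻¹ ≡ 325.
m = 282 + 463×((253 − 282)×325 mod 809) = 282 + 463×283 = 131311.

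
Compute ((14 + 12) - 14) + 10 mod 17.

5

14 + 12 = 26 ≡ 9 (mod 17)
9 - 14 = -5 ≡ 12 (mod 17)
12 + 10 = 22 ≡ 5 (mod 17)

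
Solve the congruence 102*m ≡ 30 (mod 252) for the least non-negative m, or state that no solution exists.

25

gcd(102, 252) = 6, and 6 | 30, so solutions exist.
Divide through by 6: 17*m ≡ 5 mod 42.
17⁻¹ ≡ 5 (mod 42).
m ≡ 5*5 ≡ 25 (mod 42).
The smallest non-negative solution is m = 25.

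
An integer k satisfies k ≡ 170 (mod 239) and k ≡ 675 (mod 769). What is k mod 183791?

239⁻¹ mod 769: 239×695 ≡ 1 (mod 769), so 239⁻¹ ≡ 695.
k = 170 + 239×((675 − 170)×695 mod 769) = 170 + 239×311 = 74499.

74499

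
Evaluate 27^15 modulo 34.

Compute successive squares:
27^1 ≡ 27 (mod 34)
27^2 ≡ 27^2 = 729 ≡ 15 (mod 34)
27^4 ≡ 15^2 = 225 ≡ 21 (mod 34)
27^8 ≡ 21^2 = 441 ≡ 33 (mod 34)
27^15 = 27^8 × 27^4 × 27^2 × 27^1 ≡ 33 × 21 × 15 × 27 (mod 34).
Accumulate the product:
33 × 21 = 693 ≡ 13
13 × 15 = 195 ≡ 25
25 × 27 = 675 ≡ 29

29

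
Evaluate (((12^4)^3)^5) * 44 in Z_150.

(12)^4 ≡ 36 (mod 150)
(36)^3 ≡ 6 (mod 150)
(6)^5 ≡ 126 (mod 150)
126 * 44 = 5544 ≡ 144 (mod 150)

144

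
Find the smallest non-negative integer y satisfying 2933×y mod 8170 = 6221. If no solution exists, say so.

3147

gcd(2933, 8170) = 1, so a unique solution mod 8170 exists.
2933⁻¹ ≡ 3507 (mod 8170).
y ≡ 3507×6221 ≡ 3147 (mod 8170).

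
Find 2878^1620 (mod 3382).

2072

1620 in binary is 11001010100, i.e. 1620 = 1024 + 512 + 64 + 16 + 4.
2878^1 ≡ 2878 (mod 3382)
2878^2 ≡ 2878^2 = 8282884 ≡ 366 (mod 3382)
2878^4 ≡ 366^2 = 133956 ≡ 2058 (mod 3382)
2878^8 ≡ 2058^2 = 4235364 ≡ 1100 (mod 3382)
2878^16 ≡ 1100^2 = 1210000 ≡ 2626 (mod 3382)
2878^32 ≡ 2626^2 = 6895876 ≡ 3360 (mod 3382)
2878^64 ≡ 3360^2 = 11289600 ≡ 484 (mod 3382)
2878^128 ≡ 484^2 = 234256 ≡ 898 (mod 3382)
2878^256 ≡ 898^2 = 806404 ≡ 1488 (mod 3382)
2878^512 ≡ 1488^2 = 2214144 ≡ 2316 (mod 3382)
2878^1024 ≡ 2316^2 = 5363856 ≡ 4 (mod 3382)
2878^1620 = 2878^1024 × 2878^512 × 2878^64 × 2878^16 × 2878^4 ≡ 4 × 2316 × 484 × 2626 × 2058 (mod 3382).
Accumulate the product:
4 × 2316 = 9264 ≡ 2500
2500 × 484 = 1210000 ≡ 2626
2626 × 2626 = 6895876 ≡ 3360
3360 × 2058 = 6914880 ≡ 2072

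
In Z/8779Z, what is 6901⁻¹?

Run the extended Euclidean algorithm:
8779 = 1·6901 + 1878
6901 = 3·1878 + 1267
1878 = 1·1267 + 611
1267 = 2·611 + 45
611 = 13·45 + 26
45 = 1·26 + 19
26 = 1·19 + 7
19 = 2·7 + 5
7 = 1·5 + 2
5 = 2·2 + 1
2 = 2·1 + 0
gcd(6901, 8779) = 1, so the inverse exists.
Back-substitute for 1:
1 = 1·5 − 2·2
  = −2·7 + 3·5
  = 3·19 − 8·7
  = −8·26 + 11·19
  = 11·45 − 19·26
  = −19·611 + 258·45
  = 258·1267 − 535·611
  = −535·1878 + 793·1267
  = 793·6901 − 2914·1878
  = −2914·8779 + 3707·6901
So 6901⁻¹ ≡ 3707 (mod 8779).

3707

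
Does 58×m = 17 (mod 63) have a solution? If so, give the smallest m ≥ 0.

gcd(58, 63) = 1, so a unique solution mod 63 exists.
58⁻¹ ≡ 25 (mod 63).
m ≡ 25×17 ≡ 47 (mod 63).

47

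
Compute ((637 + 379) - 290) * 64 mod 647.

527

637 + 379 = 1016 ≡ 369 (mod 647)
369 - 290 = 79
79 * 64 = 5056 ≡ 527 (mod 647)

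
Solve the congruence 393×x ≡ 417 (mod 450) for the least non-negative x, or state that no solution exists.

gcd(393, 450) = 3, and 3 | 417, so solutions exist.
Divide through by 3: 131×x mod 150 = 139.
131⁻¹ ≡ 71 (mod 150).
x ≡ 71×139 ≡ 119 (mod 150).
The smallest non-negative solution is x = 119.

119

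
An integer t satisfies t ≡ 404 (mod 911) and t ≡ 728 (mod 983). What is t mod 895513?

444061

911⁻¹ mod 983: 911*314 ≡ 1 (mod 983), so 911⁻¹ ≡ 314.
t = 404 + 911*((728 − 404)*314 mod 983) = 404 + 911*487 = 444061.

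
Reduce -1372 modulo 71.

-1372 = -20·71 + 48, so -1372 ≡ 48 (mod 71).

48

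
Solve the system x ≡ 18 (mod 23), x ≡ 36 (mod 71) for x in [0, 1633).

1030

23⁻¹ mod 71: 23×34 ≡ 1 (mod 71), so 23⁻¹ ≡ 34.
x = 18 + 23×((36 − 18)×34 mod 71) = 18 + 23×44 = 1030.
Check: 1030 mod 23 = 18, 1030 mod 71 = 36. ✓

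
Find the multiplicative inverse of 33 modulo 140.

Run the extended Euclidean algorithm:
140 = 4×33 + 8
33 = 4×8 + 1
8 = 8×1 + 0
gcd(33, 140) = 1, so the inverse exists.
Bézout: 1 = −4×140 + 17×33.
So 33⁻¹ ≡ 17 (mod 140).

17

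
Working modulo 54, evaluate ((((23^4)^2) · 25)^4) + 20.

15

(23)^4 ≡ 13 (mod 54)
(13)^2 ≡ 7 (mod 54)
7 · 25 = 175 ≡ 13 (mod 54)
(13)^4 ≡ 49 (mod 54)
49 + 20 = 69 ≡ 15 (mod 54)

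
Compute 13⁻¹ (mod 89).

48

Apply the Euclidean algorithm and back-substitute:
89 = 6·13 + 11
13 = 1·11 + 2
11 = 5·2 + 1
2 = 2·1 + 0
gcd(13, 89) = 1, so the inverse exists.
Bézout: 1 = 6·89 − 41·13.
So 13⁻¹ ≡ −41 ≡ 48 (mod 89).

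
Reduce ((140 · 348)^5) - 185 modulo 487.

140 · 348 = 48720 ≡ 20 (mod 487)
(20)^5 ≡ 410 (mod 487)
410 - 185 = 225

225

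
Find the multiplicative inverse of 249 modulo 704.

393

704 = 2·249 + 206
249 = 1·206 + 43
206 = 4·43 + 34
43 = 1·34 + 9
34 = 3·9 + 7
9 = 1·7 + 2
7 = 3·2 + 1
2 = 2·1 + 0
gcd(249, 704) = 1, so the inverse exists.
Back-substitute for 1:
1 = 1·7 − 3·2
  = −3·9 + 4·7
  = 4·34 − 15·9
  = −15·43 + 19·34
  = 19·206 − 91·43
  = −91·249 + 110·206
  = 110·704 − 311·249
So 249⁻¹ ≡ −311 ≡ 393 (mod 704).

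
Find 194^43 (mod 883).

43 in binary is 101011, i.e. 43 = 32 + 8 + 2 + 1.
194^1 ≡ 194 (mod 883)
194^2 ≡ 194^2 = 37636 ≡ 550 (mod 883)
194^4 ≡ 550^2 = 302500 ≡ 514 (mod 883)
194^8 ≡ 514^2 = 264196 ≡ 179 (mod 883)
194^16 ≡ 179^2 = 32041 ≡ 253 (mod 883)
194^32 ≡ 253^2 = 64009 ≡ 433 (mod 883)
194^43 = 194^32 × 194^8 × 194^2 × 194^1 ≡ 433 × 179 × 550 × 194 (mod 883).
Accumulate the product:
433 × 179 = 77507 ≡ 686
686 × 550 = 377300 ≡ 259
259 × 194 = 50246 ≡ 798

798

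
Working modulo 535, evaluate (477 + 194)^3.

421

477 + 194 = 671 ≡ 136 (mod 535)
(136)^3 ≡ 421 (mod 535)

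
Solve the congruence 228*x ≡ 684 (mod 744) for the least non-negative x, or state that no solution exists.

3

gcd(228, 744) = 12, and 12 | 684, so solutions exist.
Divide through by 12: 19*x = 57 (mod 62).
19⁻¹ ≡ 49 (mod 62).
x ≡ 49*57 ≡ 3 (mod 62).
The smallest non-negative solution is x = 3.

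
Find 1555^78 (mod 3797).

1555^1 ≡ 1555 (mod 3797)
1555^2 ≡ 1555^2 = 2418025 ≡ 3133 (mod 3797)
1555^4 ≡ 3133^2 = 9815689 ≡ 444 (mod 3797)
1555^8 ≡ 444^2 = 197136 ≡ 3489 (mod 3797)
1555^16 ≡ 3489^2 = 12173121 ≡ 3736 (mod 3797)
1555^32 ≡ 3736^2 = 13957696 ≡ 3721 (mod 3797)
1555^64 ≡ 3721^2 = 13845841 ≡ 1979 (mod 3797)
1555^78 = 1555^64 · 1555^8 · 1555^4 · 1555^2 ≡ 1979 · 3489 · 444 · 3133 (mod 3797).
Accumulate the product:
1979 · 3489 = 6904731 ≡ 1785
1785 · 444 = 792540 ≡ 2764
2764 · 3133 = 8659612 ≡ 2452

2452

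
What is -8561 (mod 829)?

-8561 = -11*829 + 558, so -8561 ≡ 558 (mod 829).

558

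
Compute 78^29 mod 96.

By square-and-multiply:
29 in binary is 11101, i.e. 29 = 16 + 8 + 4 + 1.
78^1 ≡ 78 (mod 96)
78^2 ≡ 78^2 = 6084 ≡ 36 (mod 96)
78^4 ≡ 36^2 = 1296 ≡ 48 (mod 96)
78^8 ≡ 48^2 = 2304 ≡ 0 (mod 96)
78^16 ≡ 0^2 = 0 (mod 96)
78^29 = 78^16 * 78^8 * 78^4 * 78^1 ≡ 0 * 0 * 48 * 78 (mod 96).
Accumulate the product:
0 * 0 = 0
0 * 48 = 0
0 * 78 = 0

0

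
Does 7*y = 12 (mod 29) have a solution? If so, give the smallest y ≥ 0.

gcd(7, 29) = 1, so a unique solution mod 29 exists.
7⁻¹ ≡ 25 (mod 29).
y ≡ 25*12 ≡ 10 (mod 29).

10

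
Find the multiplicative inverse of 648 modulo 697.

128

697 = 1×648 + 49
648 = 13×49 + 11
49 = 4×11 + 5
11 = 2×5 + 1
5 = 5×1 + 0
gcd(648, 697) = 1, so the inverse exists.
Bézout: 1 = −119×697 + 128×648.
So 648⁻¹ ≡ 128 (mod 697).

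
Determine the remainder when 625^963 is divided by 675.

325

Using repeated squaring:
963 in binary is 1111000011, i.e. 963 = 512 + 256 + 128 + 64 + 2 + 1.
625^1 ≡ 625 (mod 675)
625^2 ≡ 625^2 = 390625 ≡ 475 (mod 675)
625^4 ≡ 475^2 = 225625 ≡ 175 (mod 675)
625^8 ≡ 175^2 = 30625 ≡ 250 (mod 675)
625^16 ≡ 250^2 = 62500 ≡ 400 (mod 675)
625^32 ≡ 400^2 = 160000 ≡ 25 (mod 675)
625^64 ≡ 25^2 = 625 (mod 675)
625^128 ≡ 625^2 = 390625 ≡ 475 (mod 675)
625^256 ≡ 475^2 = 225625 ≡ 175 (mod 675)
625^512 ≡ 175^2 = 30625 ≡ 250 (mod 675)
625^963 = 625^512 · 625^256 · 625^128 · 625^64 · 625^2 · 625^1 ≡ 250 · 175 · 475 · 625 · 475 · 625 (mod 675).
Accumulate the product:
250 · 175 = 43750 ≡ 550
550 · 475 = 261250 ≡ 25
25 · 625 = 15625 ≡ 100
100 · 475 = 47500 ≡ 250
250 · 625 = 156250 ≡ 325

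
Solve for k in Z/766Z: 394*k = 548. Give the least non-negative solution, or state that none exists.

gcd(394, 766) = 2, and 2 | 548, so solutions exist.
Divide through by 2: 197*k mod 383 = 274.
197⁻¹ ≡ 35 (mod 383).
k ≡ 35*274 ≡ 15 (mod 383).
The smallest non-negative solution is k = 15.

15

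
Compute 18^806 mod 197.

Using repeated squaring:
806 in binary is 1100100110, i.e. 806 = 512 + 256 + 32 + 4 + 2.
18^1 ≡ 18 (mod 197)
18^2 ≡ 18^2 = 324 ≡ 127 (mod 197)
18^4 ≡ 127^2 = 16129 ≡ 172 (mod 197)
18^8 ≡ 172^2 = 29584 ≡ 34 (mod 197)
18^16 ≡ 34^2 = 1156 ≡ 171 (mod 197)
18^32 ≡ 171^2 = 29241 ≡ 85 (mod 197)
18^64 ≡ 85^2 = 7225 ≡ 133 (mod 197)
18^128 ≡ 133^2 = 17689 ≡ 156 (mod 197)
18^256 ≡ 156^2 = 24336 ≡ 105 (mod 197)
18^512 ≡ 105^2 = 11025 ≡ 190 (mod 197)
18^806 = 18^512 * 18^256 * 18^32 * 18^4 * 18^2 ≡ 190 * 105 * 85 * 172 * 127 (mod 197).
Accumulate the product:
190 * 105 = 19950 ≡ 53
53 * 85 = 4505 ≡ 171
171 * 172 = 29412 ≡ 59
59 * 127 = 7493 ≡ 7

7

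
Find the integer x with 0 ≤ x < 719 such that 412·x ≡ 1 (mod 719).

630

719 = 1*412 + 307
412 = 1*307 + 105
307 = 2*105 + 97
105 = 1*97 + 8
97 = 12*8 + 1
8 = 8*1 + 0
gcd(412, 719) = 1, so the inverse exists.
Back-substitute for 1:
1 = 1*97 − 12*8
  = −12*105 + 13*97
  = 13*307 − 38*105
  = −38*412 + 51*307
  = 51*719 − 89*412
So 412⁻¹ ≡ −89 ≡ 630 (mod 719).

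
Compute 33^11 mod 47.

11 in binary is 1011, i.e. 11 = 8 + 2 + 1.
33^1 ≡ 33 (mod 47)
33^2 ≡ 33^2 = 1089 ≡ 8 (mod 47)
33^4 ≡ 8^2 = 64 ≡ 17 (mod 47)
33^8 ≡ 17^2 = 289 ≡ 7 (mod 47)
33^11 = 33^8 · 33^2 · 33^1 ≡ 7 · 8 · 33 (mod 47).
Accumulate the product:
7 · 8 = 56 ≡ 9
9 · 33 = 297 ≡ 15

15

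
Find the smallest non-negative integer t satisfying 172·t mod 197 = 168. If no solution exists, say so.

143

gcd(172, 197) = 1, so a unique solution mod 197 exists.
172⁻¹ ≡ 63 (mod 197).
t ≡ 63·168 ≡ 143 (mod 197).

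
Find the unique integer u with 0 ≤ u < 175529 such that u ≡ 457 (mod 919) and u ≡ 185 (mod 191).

919⁻¹ mod 191: 919×122 ≡ 1 (mod 191), so 919⁻¹ ≡ 122.
u = 457 + 919×((185 − 457)×122 mod 191) = 457 + 919×50 = 46407.

46407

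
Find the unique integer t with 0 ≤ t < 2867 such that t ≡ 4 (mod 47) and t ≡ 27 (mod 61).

2589

47⁻¹ mod 61: 47·13 ≡ 1 (mod 61), so 47⁻¹ ≡ 13.
t = 4 + 47·((27 − 4)·13 mod 61) = 4 + 47·55 = 2589.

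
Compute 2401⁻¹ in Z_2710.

2710 = 1*2401 + 309
2401 = 7*309 + 238
309 = 1*238 + 71
238 = 3*71 + 25
71 = 2*25 + 21
25 = 1*21 + 4
21 = 5*4 + 1
4 = 4*1 + 0
gcd(2401, 2710) = 1, so the inverse exists.
Bézout: 1 = 575*2710 − 649*2401.
So 2401⁻¹ ≡ −649 ≡ 2061 (mod 2710).

2061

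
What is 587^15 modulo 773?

326

Using repeated squaring:
15 in binary is 1111, i.e. 15 = 8 + 4 + 2 + 1.
587^1 ≡ 587 (mod 773)
587^2 ≡ 587^2 = 344569 ≡ 584 (mod 773)
587^4 ≡ 584^2 = 341056 ≡ 163 (mod 773)
587^8 ≡ 163^2 = 26569 ≡ 287 (mod 773)
587^15 = 587^8 × 587^4 × 587^2 × 587^1 ≡ 287 × 163 × 584 × 587 (mod 773).
Accumulate the product:
287 × 163 = 46781 ≡ 401
401 × 584 = 234184 ≡ 738
738 × 587 = 433206 ≡ 326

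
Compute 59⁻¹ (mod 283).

24

283 = 4×59 + 47
59 = 1×47 + 12
47 = 3×12 + 11
12 = 1×11 + 1
11 = 11×1 + 0
gcd(59, 283) = 1, so the inverse exists.
Bézout: 1 = −5×283 + 24×59.
So 59⁻¹ ≡ 24 (mod 283).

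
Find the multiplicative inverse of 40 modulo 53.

53 = 1·40 + 13
40 = 3·13 + 1
13 = 13·1 + 0
gcd(40, 53) = 1, so the inverse exists.
Bézout: 1 = −3·53 + 4·40.
So 40⁻¹ ≡ 4 (mod 53).

4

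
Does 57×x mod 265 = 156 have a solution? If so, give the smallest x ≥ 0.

198

gcd(57, 265) = 1, so a unique solution mod 265 exists.
57⁻¹ ≡ 93 (mod 265).
x ≡ 93×156 ≡ 198 (mod 265).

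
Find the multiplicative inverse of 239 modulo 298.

101

Apply the Euclidean algorithm and back-substitute:
298 = 1·239 + 59
239 = 4·59 + 3
59 = 19·3 + 2
3 = 1·2 + 1
2 = 2·1 + 0
gcd(239, 298) = 1, so the inverse exists.
Back-substitute for 1:
1 = 1·3 − 1·2
  = −1·59 + 20·3
  = 20·239 − 81·59
  = −81·298 + 101·239
So 239⁻¹ ≡ 101 (mod 298).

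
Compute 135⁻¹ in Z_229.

95

By the extended Euclidean algorithm:
229 = 1·135 + 94
135 = 1·94 + 41
94 = 2·41 + 12
41 = 3·12 + 5
12 = 2·5 + 2
5 = 2·2 + 1
2 = 2·1 + 0
gcd(135, 229) = 1, so the inverse exists.
Bézout: 1 = −56·229 + 95·135.
So 135⁻¹ ≡ 95 (mod 229).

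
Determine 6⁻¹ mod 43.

Apply the Euclidean algorithm and back-substitute:
43 = 7·6 + 1
6 = 6·1 + 0
gcd(6, 43) = 1, so the inverse exists.
Back-substitute for 1:
1 = 1·43 − 7·6
So 6⁻¹ ≡ −7 ≡ 36 (mod 43).

36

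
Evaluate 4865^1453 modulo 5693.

Using repeated squaring:
1453 in binary is 10110101101, i.e. 1453 = 1024 + 256 + 128 + 32 + 8 + 4 + 1.
4865^1 ≡ 4865 (mod 5693)
4865^2 ≡ 4865^2 = 23668225 ≡ 2424 (mod 5693)
4865^4 ≡ 2424^2 = 5875776 ≡ 600 (mod 5693)
4865^8 ≡ 600^2 = 360000 ≡ 1341 (mod 5693)
4865^16 ≡ 1341^2 = 1798281 ≡ 4986 (mod 5693)
4865^32 ≡ 4986^2 = 24860196 ≡ 4558 (mod 5693)
4865^64 ≡ 4558^2 = 20775364 ≡ 1607 (mod 5693)
4865^128 ≡ 1607^2 = 2582449 ≡ 3520 (mod 5693)
4865^256 ≡ 3520^2 = 12390400 ≡ 2432 (mod 5693)
4865^512 ≡ 2432^2 = 5914624 ≡ 5290 (mod 5693)
4865^1024 ≡ 5290^2 = 27984100 ≡ 3005 (mod 5693)
4865^1453 = 4865^1024 * 4865^256 * 4865^128 * 4865^32 * 4865^8 * 4865^4 * 4865^1 ≡ 3005 * 2432 * 3520 * 4558 * 1341 * 600 * 4865 (mod 5693).
Accumulate the product:
3005 * 2432 = 7308160 ≡ 4041
4041 * 3520 = 14224320 ≡ 3206
3206 * 4558 = 14612948 ≡ 4710
4710 * 1341 = 6316110 ≡ 2573
2573 * 600 = 1543800 ≡ 997
997 * 4865 = 4850405 ≡ 5662

5662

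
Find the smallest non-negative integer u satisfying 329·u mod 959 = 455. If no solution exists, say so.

gcd(329, 959) = 7, and 7 | 455, so solutions exist.
Divide through by 7: 47·u mod 137 = 65.
47⁻¹ ≡ 35 (mod 137).
u ≡ 35·65 ≡ 83 (mod 137).
The smallest non-negative solution is u = 83.

83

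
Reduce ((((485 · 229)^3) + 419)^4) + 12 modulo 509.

268

485 · 229 = 111065 ≡ 103 (mod 509)
(103)^3 ≡ 413 (mod 509)
413 + 419 = 832 ≡ 323 (mod 509)
(323)^4 ≡ 256 (mod 509)
256 + 12 = 268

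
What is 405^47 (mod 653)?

461

47 in binary is 101111, i.e. 47 = 32 + 8 + 4 + 2 + 1.
405^1 ≡ 405 (mod 653)
405^2 ≡ 405^2 = 164025 ≡ 122 (mod 653)
405^4 ≡ 122^2 = 14884 ≡ 518 (mod 653)
405^8 ≡ 518^2 = 268324 ≡ 594 (mod 653)
405^16 ≡ 594^2 = 352836 ≡ 216 (mod 653)
405^32 ≡ 216^2 = 46656 ≡ 293 (mod 653)
405^47 = 405^32 × 405^8 × 405^4 × 405^2 × 405^1 ≡ 293 × 594 × 518 × 122 × 405 (mod 653).
Accumulate the product:
293 × 594 = 174042 ≡ 344
344 × 518 = 178192 ≡ 576
576 × 122 = 70272 ≡ 401
401 × 405 = 162405 ≡ 461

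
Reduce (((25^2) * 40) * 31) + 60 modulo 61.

(25)^2 ≡ 15 (mod 61)
15 * 40 = 600 ≡ 51 (mod 61)
51 * 31 = 1581 ≡ 56 (mod 61)
56 + 60 = 116 ≡ 55 (mod 61)

55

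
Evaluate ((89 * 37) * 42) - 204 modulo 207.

33

89 * 37 = 3293 ≡ 188 (mod 207)
188 * 42 = 7896 ≡ 30 (mod 207)
30 - 204 = -174 ≡ 33 (mod 207)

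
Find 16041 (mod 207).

16041 = 77*207 + 102, so 16041 ≡ 102 (mod 207).

102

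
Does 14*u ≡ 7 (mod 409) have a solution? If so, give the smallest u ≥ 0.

205

gcd(14, 409) = 1, so a unique solution mod 409 exists.
14⁻¹ ≡ 263 (mod 409).
u ≡ 263*7 ≡ 205 (mod 409).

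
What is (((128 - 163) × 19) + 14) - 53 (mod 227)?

128 - 163 = -35 ≡ 192 (mod 227)
192 × 19 = 3648 ≡ 16 (mod 227)
16 + 14 = 30
30 - 53 = -23 ≡ 204 (mod 227)

204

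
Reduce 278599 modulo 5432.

1567

278599 = 51×5432 + 1567, so 278599 ≡ 1567 (mod 5432).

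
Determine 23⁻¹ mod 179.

179 = 7·23 + 18
23 = 1·18 + 5
18 = 3·5 + 3
5 = 1·3 + 2
3 = 1·2 + 1
2 = 2·1 + 0
gcd(23, 179) = 1, so the inverse exists.
Bézout: 1 = 9·179 − 70·23.
So 23⁻¹ ≡ −70 ≡ 109 (mod 179).

109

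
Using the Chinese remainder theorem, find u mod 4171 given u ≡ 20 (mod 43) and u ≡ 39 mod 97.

43⁻¹ mod 97: 43×88 ≡ 1 (mod 97), so 43⁻¹ ≡ 88.
u = 20 + 43×((39 − 20)×88 mod 97) = 20 + 43×23 = 1009.

1009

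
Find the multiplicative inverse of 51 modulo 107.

By the extended Euclidean algorithm:
107 = 2·51 + 5
51 = 10·5 + 1
5 = 5·1 + 0
gcd(51, 107) = 1, so the inverse exists.
Bézout: 1 = −10·107 + 21·51.
So 51⁻¹ ≡ 21 (mod 107).

21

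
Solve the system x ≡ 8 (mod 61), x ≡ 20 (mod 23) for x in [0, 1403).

61⁻¹ mod 23: 61×20 ≡ 1 (mod 23), so 61⁻¹ ≡ 20.
x = 8 + 61×((20 − 8)×20 mod 23) = 8 + 61×10 = 618.

618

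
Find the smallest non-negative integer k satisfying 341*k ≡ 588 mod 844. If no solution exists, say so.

24

gcd(341, 844) = 1, so a unique solution mod 844 exists.
341⁻¹ ≡ 745 (mod 844).
k ≡ 745*588 ≡ 24 (mod 844).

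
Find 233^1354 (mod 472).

41

Compute successive squares:
1354 in binary is 10101001010, i.e. 1354 = 1024 + 256 + 64 + 8 + 2.
233^1 ≡ 233 (mod 472)
233^2 ≡ 233^2 = 54289 ≡ 9 (mod 472)
233^4 ≡ 9^2 = 81 (mod 472)
233^8 ≡ 81^2 = 6561 ≡ 425 (mod 472)
233^16 ≡ 425^2 = 180625 ≡ 321 (mod 472)
233^32 ≡ 321^2 = 103041 ≡ 145 (mod 472)
233^64 ≡ 145^2 = 21025 ≡ 257 (mod 472)
233^128 ≡ 257^2 = 66049 ≡ 441 (mod 472)
233^256 ≡ 441^2 = 194481 ≡ 17 (mod 472)
233^512 ≡ 17^2 = 289 (mod 472)
233^1024 ≡ 289^2 = 83521 ≡ 449 (mod 472)
233^1354 = 233^1024 × 233^256 × 233^64 × 233^8 × 233^2 ≡ 449 × 17 × 257 × 425 × 9 (mod 472).
Accumulate the product:
449 × 17 = 7633 ≡ 81
81 × 257 = 20817 ≡ 49
49 × 425 = 20825 ≡ 57
57 × 9 = 513 ≡ 41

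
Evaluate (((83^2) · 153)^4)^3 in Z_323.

(83)^2 ≡ 106 (mod 323)
106 · 153 = 16218 ≡ 68 (mod 323)
(68)^4 ≡ 68 (mod 323)
(68)^3 ≡ 153 (mod 323)

153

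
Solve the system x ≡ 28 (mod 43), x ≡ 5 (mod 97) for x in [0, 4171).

587

43⁻¹ mod 97: 43×88 ≡ 1 (mod 97), so 43⁻¹ ≡ 88.
x = 28 + 43×((5 − 28)×88 mod 97) = 28 + 43×13 = 587.
Check: 587 mod 43 = 28, 587 mod 97 = 5. ✓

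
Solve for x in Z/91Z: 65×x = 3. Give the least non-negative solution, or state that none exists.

no solution

gcd(65, 91) = 13, and 13 does not divide 3.
So the congruence has no solution.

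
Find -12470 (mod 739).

-12470 = -17*739 + 93, so -12470 ≡ 93 (mod 739).

93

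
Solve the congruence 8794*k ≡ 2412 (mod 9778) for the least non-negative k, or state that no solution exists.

gcd(8794, 9778) = 2, and 2 | 2412, so solutions exist.
Divide through by 2: 4397*k ≡ 1206 mod 4889.
4397⁻¹ ≡ 3627 (mod 4889).
k ≡ 3627*1206 ≡ 3396 (mod 4889).
The smallest non-negative solution is k = 3396.

3396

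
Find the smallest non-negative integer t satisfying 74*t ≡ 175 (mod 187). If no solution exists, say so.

15

gcd(74, 187) = 1, so a unique solution mod 187 exists.
74⁻¹ ≡ 139 (mod 187).
t ≡ 139*175 ≡ 15 (mod 187).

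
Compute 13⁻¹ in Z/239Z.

92

239 = 18·13 + 5
13 = 2·5 + 3
5 = 1·3 + 2
3 = 1·2 + 1
2 = 2·1 + 0
gcd(13, 239) = 1, so the inverse exists.
Back-substitute for 1:
1 = 1·3 − 1·2
  = −1·5 + 2·3
  = 2·13 − 5·5
  = −5·239 + 92·13
So 13⁻¹ ≡ 92 (mod 239).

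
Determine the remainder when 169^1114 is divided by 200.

Using repeated squaring:
1114 in binary is 10001011010, i.e. 1114 = 1024 + 64 + 16 + 8 + 2.
169^1 ≡ 169 (mod 200)
169^2 ≡ 169^2 = 28561 ≡ 161 (mod 200)
169^4 ≡ 161^2 = 25921 ≡ 121 (mod 200)
169^8 ≡ 121^2 = 14641 ≡ 41 (mod 200)
169^16 ≡ 41^2 = 1681 ≡ 81 (mod 200)
169^32 ≡ 81^2 = 6561 ≡ 161 (mod 200)
169^64 ≡ 161^2 = 25921 ≡ 121 (mod 200)
169^128 ≡ 121^2 = 14641 ≡ 41 (mod 200)
169^256 ≡ 41^2 = 1681 ≡ 81 (mod 200)
169^512 ≡ 81^2 = 6561 ≡ 161 (mod 200)
169^1024 ≡ 161^2 = 25921 ≡ 121 (mod 200)
169^1114 = 169^1024 * 169^64 * 169^16 * 169^8 * 169^2 ≡ 121 * 121 * 81 * 41 * 161 (mod 200).
Accumulate the product:
121 * 121 = 14641 ≡ 41
41 * 81 = 3321 ≡ 121
121 * 41 = 4961 ≡ 161
161 * 161 = 25921 ≡ 121

121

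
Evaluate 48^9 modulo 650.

638

By square-and-multiply:
9 in binary is 1001, i.e. 9 = 8 + 1.
48^1 ≡ 48 (mod 650)
48^2 ≡ 48^2 = 2304 ≡ 354 (mod 650)
48^4 ≡ 354^2 = 125316 ≡ 516 (mod 650)
48^8 ≡ 516^2 = 266256 ≡ 406 (mod 650)
48^9 = 48^8 · 48^1 ≡ 406 · 48 (mod 650).
406 · 48 = 19488 ≡ 638 (mod 650).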